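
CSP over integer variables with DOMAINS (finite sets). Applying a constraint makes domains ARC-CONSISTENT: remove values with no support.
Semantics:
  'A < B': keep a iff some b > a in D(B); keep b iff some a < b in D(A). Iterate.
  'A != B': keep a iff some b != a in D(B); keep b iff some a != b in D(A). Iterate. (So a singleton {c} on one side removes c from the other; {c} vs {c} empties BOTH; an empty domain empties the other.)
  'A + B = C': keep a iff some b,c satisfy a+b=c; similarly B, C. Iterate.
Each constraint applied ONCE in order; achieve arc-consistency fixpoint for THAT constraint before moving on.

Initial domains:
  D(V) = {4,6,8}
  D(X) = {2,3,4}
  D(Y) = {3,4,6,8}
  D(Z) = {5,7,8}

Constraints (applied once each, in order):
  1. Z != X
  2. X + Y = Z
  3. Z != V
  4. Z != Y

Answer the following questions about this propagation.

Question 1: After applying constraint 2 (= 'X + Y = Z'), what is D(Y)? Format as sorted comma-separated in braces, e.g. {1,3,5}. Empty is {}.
Answer: {3,4,6}

Derivation:
Constraint 1 (Z != X) on D(Z)={5,7,8} D(X)={2,3,4}: no change
Constraint 2 (X + Y = Z) on D(X)={2,3,4} D(Y)={3,4,6,8} D(Z)={5,7,8}: Y {3,4,6,8}->{3,4,6}
So after constraint 2: D(Y) = {3,4,6}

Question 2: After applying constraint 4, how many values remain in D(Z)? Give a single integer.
Answer: 3

Derivation:
Constraint 1 (Z != X) on D(Z)={5,7,8} D(X)={2,3,4}: no change
Constraint 2 (X + Y = Z) on D(X)={2,3,4} D(Y)={3,4,6,8} D(Z)={5,7,8}: Y {3,4,6,8}->{3,4,6}
Constraint 3 (Z != V) on D(Z)={5,7,8} D(V)={4,6,8}: no change
Constraint 4 (Z != Y) on D(Z)={5,7,8} D(Y)={3,4,6}: no change
So after constraint 4: D(Z)={5,7,8}, size = 3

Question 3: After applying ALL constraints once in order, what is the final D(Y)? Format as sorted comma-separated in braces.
Answer: {3,4,6}

Derivation:
Constraint 1 (Z != X) on D(Z)={5,7,8} D(X)={2,3,4}: no change
Constraint 2 (X + Y = Z) on D(X)={2,3,4} D(Y)={3,4,6,8} D(Z)={5,7,8}: Y {3,4,6,8}->{3,4,6}
Constraint 3 (Z != V) on D(Z)={5,7,8} D(V)={4,6,8}: no change
Constraint 4 (Z != Y) on D(Z)={5,7,8} D(Y)={3,4,6}: no change
So after all 4 constraints: D(Y) = {3,4,6}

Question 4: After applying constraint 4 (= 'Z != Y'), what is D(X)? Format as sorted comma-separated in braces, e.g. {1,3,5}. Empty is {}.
Answer: {2,3,4}

Derivation:
Constraint 1 (Z != X) on D(Z)={5,7,8} D(X)={2,3,4}: no change
Constraint 2 (X + Y = Z) on D(X)={2,3,4} D(Y)={3,4,6,8} D(Z)={5,7,8}: Y {3,4,6,8}->{3,4,6}
Constraint 3 (Z != V) on D(Z)={5,7,8} D(V)={4,6,8}: no change
Constraint 4 (Z != Y) on D(Z)={5,7,8} D(Y)={3,4,6}: no change
So after constraint 4: D(X) = {2,3,4}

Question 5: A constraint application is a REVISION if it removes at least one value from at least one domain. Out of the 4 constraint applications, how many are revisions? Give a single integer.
Answer: 1

Derivation:
Constraint 1 (Z != X) on D(Z)={5,7,8} D(X)={2,3,4}: no change => not a revision
Constraint 2 (X + Y = Z) on D(X)={2,3,4} D(Y)={3,4,6,8} D(Z)={5,7,8}: Y {3,4,6,8}->{3,4,6} => REVISION
Constraint 3 (Z != V) on D(Z)={5,7,8} D(V)={4,6,8}: no change => not a revision
Constraint 4 (Z != Y) on D(Z)={5,7,8} D(Y)={3,4,6}: no change => not a revision
Total revisions = 1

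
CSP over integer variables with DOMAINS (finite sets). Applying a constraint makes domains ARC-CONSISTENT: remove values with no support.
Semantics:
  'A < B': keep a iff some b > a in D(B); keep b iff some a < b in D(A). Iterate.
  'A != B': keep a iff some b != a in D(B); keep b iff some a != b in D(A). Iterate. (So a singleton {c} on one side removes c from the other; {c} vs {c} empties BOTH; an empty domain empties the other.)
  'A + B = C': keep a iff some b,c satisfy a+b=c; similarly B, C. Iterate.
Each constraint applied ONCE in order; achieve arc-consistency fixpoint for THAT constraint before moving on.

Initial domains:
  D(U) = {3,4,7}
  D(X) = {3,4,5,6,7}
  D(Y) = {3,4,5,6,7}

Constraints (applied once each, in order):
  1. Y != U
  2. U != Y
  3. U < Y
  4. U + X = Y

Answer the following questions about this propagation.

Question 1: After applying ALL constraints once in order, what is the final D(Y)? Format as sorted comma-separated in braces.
Constraint 1 (Y != U) on D(Y)={3,4,5,6,7} D(U)={3,4,7}: no change
Constraint 2 (U != Y) on D(U)={3,4,7} D(Y)={3,4,5,6,7}: no change
Constraint 3 (U < Y) on D(U)={3,4,7} D(Y)={3,4,5,6,7}: U {3,4,7}->{3,4}; Y {3,4,5,6,7}->{4,5,6,7}
Constraint 4 (U + X = Y) on D(U)={3,4} D(X)={3,4,5,6,7} D(Y)={4,5,6,7}: X {3,4,5,6,7}->{3,4}; Y {4,5,6,7}->{6,7}
So after all 4 constraints: D(Y) = {6,7}

Answer: {6,7}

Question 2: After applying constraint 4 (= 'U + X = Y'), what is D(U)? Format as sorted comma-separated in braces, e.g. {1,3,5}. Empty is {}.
Constraint 1 (Y != U) on D(Y)={3,4,5,6,7} D(U)={3,4,7}: no change
Constraint 2 (U != Y) on D(U)={3,4,7} D(Y)={3,4,5,6,7}: no change
Constraint 3 (U < Y) on D(U)={3,4,7} D(Y)={3,4,5,6,7}: U {3,4,7}->{3,4}; Y {3,4,5,6,7}->{4,5,6,7}
Constraint 4 (U + X = Y) on D(U)={3,4} D(X)={3,4,5,6,7} D(Y)={4,5,6,7}: X {3,4,5,6,7}->{3,4}; Y {4,5,6,7}->{6,7}
So after constraint 4: D(U) = {3,4}

Answer: {3,4}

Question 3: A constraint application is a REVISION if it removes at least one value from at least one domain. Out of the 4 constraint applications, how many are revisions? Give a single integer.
Answer: 2

Derivation:
Constraint 1 (Y != U) on D(Y)={3,4,5,6,7} D(U)={3,4,7}: no change => not a revision
Constraint 2 (U != Y) on D(U)={3,4,7} D(Y)={3,4,5,6,7}: no change => not a revision
Constraint 3 (U < Y) on D(U)={3,4,7} D(Y)={3,4,5,6,7}: U {3,4,7}->{3,4}; Y {3,4,5,6,7}->{4,5,6,7} => REVISION
Constraint 4 (U + X = Y) on D(U)={3,4} D(X)={3,4,5,6,7} D(Y)={4,5,6,7}: X {3,4,5,6,7}->{3,4}; Y {4,5,6,7}->{6,7} => REVISION
Total revisions = 2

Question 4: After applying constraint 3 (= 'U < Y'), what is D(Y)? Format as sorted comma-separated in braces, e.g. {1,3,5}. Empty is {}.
Constraint 1 (Y != U) on D(Y)={3,4,5,6,7} D(U)={3,4,7}: no change
Constraint 2 (U != Y) on D(U)={3,4,7} D(Y)={3,4,5,6,7}: no change
Constraint 3 (U < Y) on D(U)={3,4,7} D(Y)={3,4,5,6,7}: U {3,4,7}->{3,4}; Y {3,4,5,6,7}->{4,5,6,7}
So after constraint 3: D(Y) = {4,5,6,7}

Answer: {4,5,6,7}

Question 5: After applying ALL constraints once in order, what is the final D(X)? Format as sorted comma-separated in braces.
Constraint 1 (Y != U) on D(Y)={3,4,5,6,7} D(U)={3,4,7}: no change
Constraint 2 (U != Y) on D(U)={3,4,7} D(Y)={3,4,5,6,7}: no change
Constraint 3 (U < Y) on D(U)={3,4,7} D(Y)={3,4,5,6,7}: U {3,4,7}->{3,4}; Y {3,4,5,6,7}->{4,5,6,7}
Constraint 4 (U + X = Y) on D(U)={3,4} D(X)={3,4,5,6,7} D(Y)={4,5,6,7}: X {3,4,5,6,7}->{3,4}; Y {4,5,6,7}->{6,7}
So after all 4 constraints: D(X) = {3,4}

Answer: {3,4}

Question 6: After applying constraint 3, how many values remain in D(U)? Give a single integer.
Answer: 2

Derivation:
Constraint 1 (Y != U) on D(Y)={3,4,5,6,7} D(U)={3,4,7}: no change
Constraint 2 (U != Y) on D(U)={3,4,7} D(Y)={3,4,5,6,7}: no change
Constraint 3 (U < Y) on D(U)={3,4,7} D(Y)={3,4,5,6,7}: U {3,4,7}->{3,4}; Y {3,4,5,6,7}->{4,5,6,7}
So after constraint 3: D(U)={3,4}, size = 2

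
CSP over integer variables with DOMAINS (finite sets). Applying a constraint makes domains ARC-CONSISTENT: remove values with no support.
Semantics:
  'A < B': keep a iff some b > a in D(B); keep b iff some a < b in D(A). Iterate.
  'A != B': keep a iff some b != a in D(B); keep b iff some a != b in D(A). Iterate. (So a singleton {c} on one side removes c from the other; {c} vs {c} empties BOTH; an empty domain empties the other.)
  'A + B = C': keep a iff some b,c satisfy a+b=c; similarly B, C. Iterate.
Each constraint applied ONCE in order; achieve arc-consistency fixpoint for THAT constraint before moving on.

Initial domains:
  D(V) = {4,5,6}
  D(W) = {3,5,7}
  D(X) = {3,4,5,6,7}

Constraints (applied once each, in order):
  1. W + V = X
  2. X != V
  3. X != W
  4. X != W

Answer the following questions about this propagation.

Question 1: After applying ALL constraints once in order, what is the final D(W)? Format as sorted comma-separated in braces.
Answer: {3}

Derivation:
Constraint 1 (W + V = X) on D(W)={3,5,7} D(V)={4,5,6} D(X)={3,4,5,6,7}: W {3,5,7}->{3}; V {4,5,6}->{4}; X {3,4,5,6,7}->{7}
Constraint 2 (X != V) on D(X)={7} D(V)={4}: no change
Constraint 3 (X != W) on D(X)={7} D(W)={3}: no change
Constraint 4 (X != W) on D(X)={7} D(W)={3}: no change
So after all 4 constraints: D(W) = {3}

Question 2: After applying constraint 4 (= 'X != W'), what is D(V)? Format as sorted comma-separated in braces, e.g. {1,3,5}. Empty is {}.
Constraint 1 (W + V = X) on D(W)={3,5,7} D(V)={4,5,6} D(X)={3,4,5,6,7}: W {3,5,7}->{3}; V {4,5,6}->{4}; X {3,4,5,6,7}->{7}
Constraint 2 (X != V) on D(X)={7} D(V)={4}: no change
Constraint 3 (X != W) on D(X)={7} D(W)={3}: no change
Constraint 4 (X != W) on D(X)={7} D(W)={3}: no change
So after constraint 4: D(V) = {4}

Answer: {4}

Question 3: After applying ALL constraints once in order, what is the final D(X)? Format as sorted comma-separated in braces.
Answer: {7}

Derivation:
Constraint 1 (W + V = X) on D(W)={3,5,7} D(V)={4,5,6} D(X)={3,4,5,6,7}: W {3,5,7}->{3}; V {4,5,6}->{4}; X {3,4,5,6,7}->{7}
Constraint 2 (X != V) on D(X)={7} D(V)={4}: no change
Constraint 3 (X != W) on D(X)={7} D(W)={3}: no change
Constraint 4 (X != W) on D(X)={7} D(W)={3}: no change
So after all 4 constraints: D(X) = {7}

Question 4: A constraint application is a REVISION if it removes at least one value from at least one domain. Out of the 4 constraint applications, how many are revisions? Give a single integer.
Constraint 1 (W + V = X) on D(W)={3,5,7} D(V)={4,5,6} D(X)={3,4,5,6,7}: W {3,5,7}->{3}; V {4,5,6}->{4}; X {3,4,5,6,7}->{7} => REVISION
Constraint 2 (X != V) on D(X)={7} D(V)={4}: no change => not a revision
Constraint 3 (X != W) on D(X)={7} D(W)={3}: no change => not a revision
Constraint 4 (X != W) on D(X)={7} D(W)={3}: no change => not a revision
Total revisions = 1

Answer: 1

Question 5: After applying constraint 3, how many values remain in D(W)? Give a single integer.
Answer: 1

Derivation:
Constraint 1 (W + V = X) on D(W)={3,5,7} D(V)={4,5,6} D(X)={3,4,5,6,7}: W {3,5,7}->{3}; V {4,5,6}->{4}; X {3,4,5,6,7}->{7}
Constraint 2 (X != V) on D(X)={7} D(V)={4}: no change
Constraint 3 (X != W) on D(X)={7} D(W)={3}: no change
So after constraint 3: D(W)={3}, size = 1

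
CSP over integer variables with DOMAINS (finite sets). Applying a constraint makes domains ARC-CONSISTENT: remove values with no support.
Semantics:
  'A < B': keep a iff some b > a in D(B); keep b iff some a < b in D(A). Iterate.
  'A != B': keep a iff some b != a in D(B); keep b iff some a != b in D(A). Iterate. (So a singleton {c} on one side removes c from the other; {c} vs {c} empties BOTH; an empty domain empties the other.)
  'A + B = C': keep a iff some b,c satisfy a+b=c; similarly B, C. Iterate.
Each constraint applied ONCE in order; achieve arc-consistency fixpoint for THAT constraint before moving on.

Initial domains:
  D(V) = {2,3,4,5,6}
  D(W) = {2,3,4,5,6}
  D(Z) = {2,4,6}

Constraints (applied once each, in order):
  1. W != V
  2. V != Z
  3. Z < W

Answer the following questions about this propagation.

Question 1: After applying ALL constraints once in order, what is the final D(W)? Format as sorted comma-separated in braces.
Constraint 1 (W != V) on D(W)={2,3,4,5,6} D(V)={2,3,4,5,6}: no change
Constraint 2 (V != Z) on D(V)={2,3,4,5,6} D(Z)={2,4,6}: no change
Constraint 3 (Z < W) on D(Z)={2,4,6} D(W)={2,3,4,5,6}: Z {2,4,6}->{2,4}; W {2,3,4,5,6}->{3,4,5,6}
So after all 3 constraints: D(W) = {3,4,5,6}

Answer: {3,4,5,6}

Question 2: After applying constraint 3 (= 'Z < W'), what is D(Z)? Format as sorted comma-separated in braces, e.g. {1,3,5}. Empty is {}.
Answer: {2,4}

Derivation:
Constraint 1 (W != V) on D(W)={2,3,4,5,6} D(V)={2,3,4,5,6}: no change
Constraint 2 (V != Z) on D(V)={2,3,4,5,6} D(Z)={2,4,6}: no change
Constraint 3 (Z < W) on D(Z)={2,4,6} D(W)={2,3,4,5,6}: Z {2,4,6}->{2,4}; W {2,3,4,5,6}->{3,4,5,6}
So after constraint 3: D(Z) = {2,4}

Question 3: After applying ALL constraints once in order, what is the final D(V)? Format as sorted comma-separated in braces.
Constraint 1 (W != V) on D(W)={2,3,4,5,6} D(V)={2,3,4,5,6}: no change
Constraint 2 (V != Z) on D(V)={2,3,4,5,6} D(Z)={2,4,6}: no change
Constraint 3 (Z < W) on D(Z)={2,4,6} D(W)={2,3,4,5,6}: Z {2,4,6}->{2,4}; W {2,3,4,5,6}->{3,4,5,6}
So after all 3 constraints: D(V) = {2,3,4,5,6}

Answer: {2,3,4,5,6}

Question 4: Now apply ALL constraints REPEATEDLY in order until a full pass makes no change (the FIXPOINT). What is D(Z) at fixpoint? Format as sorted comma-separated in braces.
Answer: {2,4}

Derivation:
pass 0 (initial): D(Z)={2,4,6}
pass 1: W {2,3,4,5,6}->{3,4,5,6}; Z {2,4,6}->{2,4}
pass 2: no change
Fixpoint after 2 passes: D(Z) = {2,4}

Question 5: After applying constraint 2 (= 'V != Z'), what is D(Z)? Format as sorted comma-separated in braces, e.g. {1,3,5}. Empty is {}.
Answer: {2,4,6}

Derivation:
Constraint 1 (W != V) on D(W)={2,3,4,5,6} D(V)={2,3,4,5,6}: no change
Constraint 2 (V != Z) on D(V)={2,3,4,5,6} D(Z)={2,4,6}: no change
So after constraint 2: D(Z) = {2,4,6}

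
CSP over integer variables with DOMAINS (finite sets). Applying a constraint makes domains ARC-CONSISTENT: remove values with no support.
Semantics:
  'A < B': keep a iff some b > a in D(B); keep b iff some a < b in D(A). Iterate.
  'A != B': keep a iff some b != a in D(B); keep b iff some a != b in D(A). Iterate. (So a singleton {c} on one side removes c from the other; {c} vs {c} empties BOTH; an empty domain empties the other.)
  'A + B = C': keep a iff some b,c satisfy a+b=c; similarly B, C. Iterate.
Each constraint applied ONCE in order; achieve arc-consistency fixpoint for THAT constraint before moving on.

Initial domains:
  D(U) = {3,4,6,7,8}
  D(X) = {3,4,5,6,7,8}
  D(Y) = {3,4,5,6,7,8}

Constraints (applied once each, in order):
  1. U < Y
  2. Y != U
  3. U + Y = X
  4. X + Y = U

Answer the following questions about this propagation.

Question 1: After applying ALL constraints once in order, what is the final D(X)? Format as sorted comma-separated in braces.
Answer: {}

Derivation:
Constraint 1 (U < Y) on D(U)={3,4,6,7,8} D(Y)={3,4,5,6,7,8}: U {3,4,6,7,8}->{3,4,6,7}; Y {3,4,5,6,7,8}->{4,5,6,7,8}
Constraint 2 (Y != U) on D(Y)={4,5,6,7,8} D(U)={3,4,6,7}: no change
Constraint 3 (U + Y = X) on D(U)={3,4,6,7} D(Y)={4,5,6,7,8} D(X)={3,4,5,6,7,8}: U {3,4,6,7}->{3,4}; Y {4,5,6,7,8}->{4,5}; X {3,4,5,6,7,8}->{7,8}
Constraint 4 (X + Y = U) on D(X)={7,8} D(Y)={4,5} D(U)={3,4}: X {7,8}->{}; Y {4,5}->{}; U {3,4}->{}
So after all 4 constraints: D(X) = {}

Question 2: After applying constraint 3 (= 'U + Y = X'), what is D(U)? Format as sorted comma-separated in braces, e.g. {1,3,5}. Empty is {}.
Constraint 1 (U < Y) on D(U)={3,4,6,7,8} D(Y)={3,4,5,6,7,8}: U {3,4,6,7,8}->{3,4,6,7}; Y {3,4,5,6,7,8}->{4,5,6,7,8}
Constraint 2 (Y != U) on D(Y)={4,5,6,7,8} D(U)={3,4,6,7}: no change
Constraint 3 (U + Y = X) on D(U)={3,4,6,7} D(Y)={4,5,6,7,8} D(X)={3,4,5,6,7,8}: U {3,4,6,7}->{3,4}; Y {4,5,6,7,8}->{4,5}; X {3,4,5,6,7,8}->{7,8}
So after constraint 3: D(U) = {3,4}

Answer: {3,4}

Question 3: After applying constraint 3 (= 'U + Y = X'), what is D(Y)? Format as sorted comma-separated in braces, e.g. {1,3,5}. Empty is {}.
Constraint 1 (U < Y) on D(U)={3,4,6,7,8} D(Y)={3,4,5,6,7,8}: U {3,4,6,7,8}->{3,4,6,7}; Y {3,4,5,6,7,8}->{4,5,6,7,8}
Constraint 2 (Y != U) on D(Y)={4,5,6,7,8} D(U)={3,4,6,7}: no change
Constraint 3 (U + Y = X) on D(U)={3,4,6,7} D(Y)={4,5,6,7,8} D(X)={3,4,5,6,7,8}: U {3,4,6,7}->{3,4}; Y {4,5,6,7,8}->{4,5}; X {3,4,5,6,7,8}->{7,8}
So after constraint 3: D(Y) = {4,5}

Answer: {4,5}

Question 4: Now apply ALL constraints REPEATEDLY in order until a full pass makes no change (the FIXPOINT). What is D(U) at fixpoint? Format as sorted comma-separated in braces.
Answer: {}

Derivation:
pass 0 (initial): D(U)={3,4,6,7,8}
pass 1: U {3,4,6,7,8}->{}; X {3,4,5,6,7,8}->{}; Y {3,4,5,6,7,8}->{}
pass 2: no change
Fixpoint after 2 passes: D(U) = {}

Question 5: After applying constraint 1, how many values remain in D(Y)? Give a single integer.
Answer: 5

Derivation:
Constraint 1 (U < Y) on D(U)={3,4,6,7,8} D(Y)={3,4,5,6,7,8}: U {3,4,6,7,8}->{3,4,6,7}; Y {3,4,5,6,7,8}->{4,5,6,7,8}
So after constraint 1: D(Y)={4,5,6,7,8}, size = 5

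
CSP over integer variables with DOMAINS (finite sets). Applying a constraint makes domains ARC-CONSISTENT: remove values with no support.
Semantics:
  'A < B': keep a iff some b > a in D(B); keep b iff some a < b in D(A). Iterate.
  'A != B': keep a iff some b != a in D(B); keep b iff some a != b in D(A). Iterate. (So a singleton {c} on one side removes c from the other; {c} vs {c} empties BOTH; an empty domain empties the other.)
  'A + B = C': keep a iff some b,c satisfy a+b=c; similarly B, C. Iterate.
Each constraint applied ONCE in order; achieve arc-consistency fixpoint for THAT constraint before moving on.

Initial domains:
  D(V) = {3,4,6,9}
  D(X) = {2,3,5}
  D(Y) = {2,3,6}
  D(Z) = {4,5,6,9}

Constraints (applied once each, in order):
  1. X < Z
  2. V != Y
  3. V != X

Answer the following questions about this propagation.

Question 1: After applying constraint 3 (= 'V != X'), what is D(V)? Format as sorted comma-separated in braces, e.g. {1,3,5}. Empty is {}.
Answer: {3,4,6,9}

Derivation:
Constraint 1 (X < Z) on D(X)={2,3,5} D(Z)={4,5,6,9}: no change
Constraint 2 (V != Y) on D(V)={3,4,6,9} D(Y)={2,3,6}: no change
Constraint 3 (V != X) on D(V)={3,4,6,9} D(X)={2,3,5}: no change
So after constraint 3: D(V) = {3,4,6,9}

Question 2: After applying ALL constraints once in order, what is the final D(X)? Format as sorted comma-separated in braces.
Answer: {2,3,5}

Derivation:
Constraint 1 (X < Z) on D(X)={2,3,5} D(Z)={4,5,6,9}: no change
Constraint 2 (V != Y) on D(V)={3,4,6,9} D(Y)={2,3,6}: no change
Constraint 3 (V != X) on D(V)={3,4,6,9} D(X)={2,3,5}: no change
So after all 3 constraints: D(X) = {2,3,5}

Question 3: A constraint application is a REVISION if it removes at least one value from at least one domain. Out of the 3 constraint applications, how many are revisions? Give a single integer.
Constraint 1 (X < Z) on D(X)={2,3,5} D(Z)={4,5,6,9}: no change => not a revision
Constraint 2 (V != Y) on D(V)={3,4,6,9} D(Y)={2,3,6}: no change => not a revision
Constraint 3 (V != X) on D(V)={3,4,6,9} D(X)={2,3,5}: no change => not a revision
Total revisions = 0

Answer: 0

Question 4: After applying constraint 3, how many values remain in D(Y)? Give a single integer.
Constraint 1 (X < Z) on D(X)={2,3,5} D(Z)={4,5,6,9}: no change
Constraint 2 (V != Y) on D(V)={3,4,6,9} D(Y)={2,3,6}: no change
Constraint 3 (V != X) on D(V)={3,4,6,9} D(X)={2,3,5}: no change
So after constraint 3: D(Y)={2,3,6}, size = 3

Answer: 3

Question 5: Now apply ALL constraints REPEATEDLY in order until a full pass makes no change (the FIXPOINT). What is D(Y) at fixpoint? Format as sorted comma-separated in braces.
pass 0 (initial): D(Y)={2,3,6}
pass 1: no change
Fixpoint after 1 passes: D(Y) = {2,3,6}

Answer: {2,3,6}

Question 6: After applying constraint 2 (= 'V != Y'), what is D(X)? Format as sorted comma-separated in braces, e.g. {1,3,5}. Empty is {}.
Constraint 1 (X < Z) on D(X)={2,3,5} D(Z)={4,5,6,9}: no change
Constraint 2 (V != Y) on D(V)={3,4,6,9} D(Y)={2,3,6}: no change
So after constraint 2: D(X) = {2,3,5}

Answer: {2,3,5}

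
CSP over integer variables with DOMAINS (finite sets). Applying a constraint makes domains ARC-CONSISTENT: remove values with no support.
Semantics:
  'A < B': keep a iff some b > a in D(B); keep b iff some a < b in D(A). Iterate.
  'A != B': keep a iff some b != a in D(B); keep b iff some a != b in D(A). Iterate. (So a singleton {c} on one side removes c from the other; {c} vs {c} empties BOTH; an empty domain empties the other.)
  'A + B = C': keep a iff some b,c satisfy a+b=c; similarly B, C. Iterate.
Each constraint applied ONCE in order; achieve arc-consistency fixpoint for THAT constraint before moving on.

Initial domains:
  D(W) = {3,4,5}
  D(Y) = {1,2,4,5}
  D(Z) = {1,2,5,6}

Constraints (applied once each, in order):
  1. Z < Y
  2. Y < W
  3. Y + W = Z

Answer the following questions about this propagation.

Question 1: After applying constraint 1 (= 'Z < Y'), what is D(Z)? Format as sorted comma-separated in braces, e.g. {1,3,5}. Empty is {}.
Answer: {1,2}

Derivation:
Constraint 1 (Z < Y) on D(Z)={1,2,5,6} D(Y)={1,2,4,5}: Z {1,2,5,6}->{1,2}; Y {1,2,4,5}->{2,4,5}
So after constraint 1: D(Z) = {1,2}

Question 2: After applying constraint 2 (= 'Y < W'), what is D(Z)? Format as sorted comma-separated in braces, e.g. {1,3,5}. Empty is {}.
Constraint 1 (Z < Y) on D(Z)={1,2,5,6} D(Y)={1,2,4,5}: Z {1,2,5,6}->{1,2}; Y {1,2,4,5}->{2,4,5}
Constraint 2 (Y < W) on D(Y)={2,4,5} D(W)={3,4,5}: Y {2,4,5}->{2,4}
So after constraint 2: D(Z) = {1,2}

Answer: {1,2}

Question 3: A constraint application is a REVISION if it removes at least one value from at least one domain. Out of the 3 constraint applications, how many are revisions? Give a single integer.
Answer: 3

Derivation:
Constraint 1 (Z < Y) on D(Z)={1,2,5,6} D(Y)={1,2,4,5}: Z {1,2,5,6}->{1,2}; Y {1,2,4,5}->{2,4,5} => REVISION
Constraint 2 (Y < W) on D(Y)={2,4,5} D(W)={3,4,5}: Y {2,4,5}->{2,4} => REVISION
Constraint 3 (Y + W = Z) on D(Y)={2,4} D(W)={3,4,5} D(Z)={1,2}: Y {2,4}->{}; W {3,4,5}->{}; Z {1,2}->{} => REVISION
Total revisions = 3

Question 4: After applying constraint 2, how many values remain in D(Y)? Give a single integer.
Constraint 1 (Z < Y) on D(Z)={1,2,5,6} D(Y)={1,2,4,5}: Z {1,2,5,6}->{1,2}; Y {1,2,4,5}->{2,4,5}
Constraint 2 (Y < W) on D(Y)={2,4,5} D(W)={3,4,5}: Y {2,4,5}->{2,4}
So after constraint 2: D(Y)={2,4}, size = 2

Answer: 2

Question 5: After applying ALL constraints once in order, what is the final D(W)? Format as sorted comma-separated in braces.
Constraint 1 (Z < Y) on D(Z)={1,2,5,6} D(Y)={1,2,4,5}: Z {1,2,5,6}->{1,2}; Y {1,2,4,5}->{2,4,5}
Constraint 2 (Y < W) on D(Y)={2,4,5} D(W)={3,4,5}: Y {2,4,5}->{2,4}
Constraint 3 (Y + W = Z) on D(Y)={2,4} D(W)={3,4,5} D(Z)={1,2}: Y {2,4}->{}; W {3,4,5}->{}; Z {1,2}->{}
So after all 3 constraints: D(W) = {}

Answer: {}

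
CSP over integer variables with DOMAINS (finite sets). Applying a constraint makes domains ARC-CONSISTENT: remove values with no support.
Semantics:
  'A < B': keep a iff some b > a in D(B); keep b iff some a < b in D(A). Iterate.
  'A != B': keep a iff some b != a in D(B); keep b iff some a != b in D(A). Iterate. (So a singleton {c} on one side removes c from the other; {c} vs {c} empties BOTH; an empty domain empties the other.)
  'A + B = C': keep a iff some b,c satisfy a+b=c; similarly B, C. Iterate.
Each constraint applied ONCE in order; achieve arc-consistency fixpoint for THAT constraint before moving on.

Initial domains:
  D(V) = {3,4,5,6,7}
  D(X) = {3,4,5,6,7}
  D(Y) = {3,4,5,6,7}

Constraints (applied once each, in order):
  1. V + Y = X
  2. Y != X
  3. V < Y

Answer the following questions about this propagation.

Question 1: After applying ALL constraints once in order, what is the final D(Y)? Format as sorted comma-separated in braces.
Answer: {4}

Derivation:
Constraint 1 (V + Y = X) on D(V)={3,4,5,6,7} D(Y)={3,4,5,6,7} D(X)={3,4,5,6,7}: V {3,4,5,6,7}->{3,4}; Y {3,4,5,6,7}->{3,4}; X {3,4,5,6,7}->{6,7}
Constraint 2 (Y != X) on D(Y)={3,4} D(X)={6,7}: no change
Constraint 3 (V < Y) on D(V)={3,4} D(Y)={3,4}: V {3,4}->{3}; Y {3,4}->{4}
So after all 3 constraints: D(Y) = {4}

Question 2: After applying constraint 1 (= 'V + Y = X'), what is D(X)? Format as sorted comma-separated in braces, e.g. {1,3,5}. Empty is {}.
Answer: {6,7}

Derivation:
Constraint 1 (V + Y = X) on D(V)={3,4,5,6,7} D(Y)={3,4,5,6,7} D(X)={3,4,5,6,7}: V {3,4,5,6,7}->{3,4}; Y {3,4,5,6,7}->{3,4}; X {3,4,5,6,7}->{6,7}
So after constraint 1: D(X) = {6,7}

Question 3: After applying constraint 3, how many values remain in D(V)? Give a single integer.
Answer: 1

Derivation:
Constraint 1 (V + Y = X) on D(V)={3,4,5,6,7} D(Y)={3,4,5,6,7} D(X)={3,4,5,6,7}: V {3,4,5,6,7}->{3,4}; Y {3,4,5,6,7}->{3,4}; X {3,4,5,6,7}->{6,7}
Constraint 2 (Y != X) on D(Y)={3,4} D(X)={6,7}: no change
Constraint 3 (V < Y) on D(V)={3,4} D(Y)={3,4}: V {3,4}->{3}; Y {3,4}->{4}
So after constraint 3: D(V)={3}, size = 1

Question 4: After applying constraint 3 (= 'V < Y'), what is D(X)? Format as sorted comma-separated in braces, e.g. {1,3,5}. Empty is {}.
Answer: {6,7}

Derivation:
Constraint 1 (V + Y = X) on D(V)={3,4,5,6,7} D(Y)={3,4,5,6,7} D(X)={3,4,5,6,7}: V {3,4,5,6,7}->{3,4}; Y {3,4,5,6,7}->{3,4}; X {3,4,5,6,7}->{6,7}
Constraint 2 (Y != X) on D(Y)={3,4} D(X)={6,7}: no change
Constraint 3 (V < Y) on D(V)={3,4} D(Y)={3,4}: V {3,4}->{3}; Y {3,4}->{4}
So after constraint 3: D(X) = {6,7}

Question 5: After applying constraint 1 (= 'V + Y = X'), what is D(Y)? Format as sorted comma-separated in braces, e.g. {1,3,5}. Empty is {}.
Answer: {3,4}

Derivation:
Constraint 1 (V + Y = X) on D(V)={3,4,5,6,7} D(Y)={3,4,5,6,7} D(X)={3,4,5,6,7}: V {3,4,5,6,7}->{3,4}; Y {3,4,5,6,7}->{3,4}; X {3,4,5,6,7}->{6,7}
So after constraint 1: D(Y) = {3,4}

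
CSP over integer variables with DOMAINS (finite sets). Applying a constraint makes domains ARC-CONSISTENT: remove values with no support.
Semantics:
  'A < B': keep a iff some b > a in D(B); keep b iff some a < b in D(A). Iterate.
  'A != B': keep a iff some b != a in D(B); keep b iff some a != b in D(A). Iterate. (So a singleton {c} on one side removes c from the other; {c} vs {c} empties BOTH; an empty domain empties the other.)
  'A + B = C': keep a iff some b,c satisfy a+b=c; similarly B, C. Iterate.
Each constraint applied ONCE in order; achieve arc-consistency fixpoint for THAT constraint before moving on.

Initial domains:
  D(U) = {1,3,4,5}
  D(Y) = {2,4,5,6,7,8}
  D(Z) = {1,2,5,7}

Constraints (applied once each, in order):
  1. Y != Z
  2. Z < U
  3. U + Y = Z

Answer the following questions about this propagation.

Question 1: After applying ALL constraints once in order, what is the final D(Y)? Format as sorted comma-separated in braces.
Answer: {}

Derivation:
Constraint 1 (Y != Z) on D(Y)={2,4,5,6,7,8} D(Z)={1,2,5,7}: no change
Constraint 2 (Z < U) on D(Z)={1,2,5,7} D(U)={1,3,4,5}: Z {1,2,5,7}->{1,2}; U {1,3,4,5}->{3,4,5}
Constraint 3 (U + Y = Z) on D(U)={3,4,5} D(Y)={2,4,5,6,7,8} D(Z)={1,2}: U {3,4,5}->{}; Y {2,4,5,6,7,8}->{}; Z {1,2}->{}
So after all 3 constraints: D(Y) = {}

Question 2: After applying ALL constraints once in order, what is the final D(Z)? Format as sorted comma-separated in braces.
Answer: {}

Derivation:
Constraint 1 (Y != Z) on D(Y)={2,4,5,6,7,8} D(Z)={1,2,5,7}: no change
Constraint 2 (Z < U) on D(Z)={1,2,5,7} D(U)={1,3,4,5}: Z {1,2,5,7}->{1,2}; U {1,3,4,5}->{3,4,5}
Constraint 3 (U + Y = Z) on D(U)={3,4,5} D(Y)={2,4,5,6,7,8} D(Z)={1,2}: U {3,4,5}->{}; Y {2,4,5,6,7,8}->{}; Z {1,2}->{}
So after all 3 constraints: D(Z) = {}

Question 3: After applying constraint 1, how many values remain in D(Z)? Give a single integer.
Answer: 4

Derivation:
Constraint 1 (Y != Z) on D(Y)={2,4,5,6,7,8} D(Z)={1,2,5,7}: no change
So after constraint 1: D(Z)={1,2,5,7}, size = 4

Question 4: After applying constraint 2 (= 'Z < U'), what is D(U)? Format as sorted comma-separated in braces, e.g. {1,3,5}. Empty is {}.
Answer: {3,4,5}

Derivation:
Constraint 1 (Y != Z) on D(Y)={2,4,5,6,7,8} D(Z)={1,2,5,7}: no change
Constraint 2 (Z < U) on D(Z)={1,2,5,7} D(U)={1,3,4,5}: Z {1,2,5,7}->{1,2}; U {1,3,4,5}->{3,4,5}
So after constraint 2: D(U) = {3,4,5}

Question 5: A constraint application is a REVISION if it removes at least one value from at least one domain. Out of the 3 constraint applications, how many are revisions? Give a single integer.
Constraint 1 (Y != Z) on D(Y)={2,4,5,6,7,8} D(Z)={1,2,5,7}: no change => not a revision
Constraint 2 (Z < U) on D(Z)={1,2,5,7} D(U)={1,3,4,5}: Z {1,2,5,7}->{1,2}; U {1,3,4,5}->{3,4,5} => REVISION
Constraint 3 (U + Y = Z) on D(U)={3,4,5} D(Y)={2,4,5,6,7,8} D(Z)={1,2}: U {3,4,5}->{}; Y {2,4,5,6,7,8}->{}; Z {1,2}->{} => REVISION
Total revisions = 2

Answer: 2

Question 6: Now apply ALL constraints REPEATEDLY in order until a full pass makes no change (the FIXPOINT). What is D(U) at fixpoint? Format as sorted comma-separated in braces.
pass 0 (initial): D(U)={1,3,4,5}
pass 1: U {1,3,4,5}->{}; Y {2,4,5,6,7,8}->{}; Z {1,2,5,7}->{}
pass 2: no change
Fixpoint after 2 passes: D(U) = {}

Answer: {}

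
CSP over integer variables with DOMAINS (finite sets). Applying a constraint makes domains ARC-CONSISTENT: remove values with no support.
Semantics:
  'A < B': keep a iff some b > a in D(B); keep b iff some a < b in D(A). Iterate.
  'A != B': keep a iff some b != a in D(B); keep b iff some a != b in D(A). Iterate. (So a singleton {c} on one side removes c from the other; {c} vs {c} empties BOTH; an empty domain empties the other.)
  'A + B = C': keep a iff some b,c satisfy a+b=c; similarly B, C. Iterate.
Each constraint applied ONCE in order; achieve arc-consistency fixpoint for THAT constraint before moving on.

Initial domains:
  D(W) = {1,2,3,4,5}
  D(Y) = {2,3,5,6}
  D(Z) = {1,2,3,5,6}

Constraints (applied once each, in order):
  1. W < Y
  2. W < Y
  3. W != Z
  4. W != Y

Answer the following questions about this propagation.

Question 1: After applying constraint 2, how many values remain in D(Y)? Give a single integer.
Answer: 4

Derivation:
Constraint 1 (W < Y) on D(W)={1,2,3,4,5} D(Y)={2,3,5,6}: no change
Constraint 2 (W < Y) on D(W)={1,2,3,4,5} D(Y)={2,3,5,6}: no change
So after constraint 2: D(Y)={2,3,5,6}, size = 4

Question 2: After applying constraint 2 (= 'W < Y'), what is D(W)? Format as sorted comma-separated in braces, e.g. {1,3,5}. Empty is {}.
Answer: {1,2,3,4,5}

Derivation:
Constraint 1 (W < Y) on D(W)={1,2,3,4,5} D(Y)={2,3,5,6}: no change
Constraint 2 (W < Y) on D(W)={1,2,3,4,5} D(Y)={2,3,5,6}: no change
So after constraint 2: D(W) = {1,2,3,4,5}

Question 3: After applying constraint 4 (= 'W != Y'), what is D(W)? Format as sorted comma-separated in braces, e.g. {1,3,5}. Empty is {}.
Constraint 1 (W < Y) on D(W)={1,2,3,4,5} D(Y)={2,3,5,6}: no change
Constraint 2 (W < Y) on D(W)={1,2,3,4,5} D(Y)={2,3,5,6}: no change
Constraint 3 (W != Z) on D(W)={1,2,3,4,5} D(Z)={1,2,3,5,6}: no change
Constraint 4 (W != Y) on D(W)={1,2,3,4,5} D(Y)={2,3,5,6}: no change
So after constraint 4: D(W) = {1,2,3,4,5}

Answer: {1,2,3,4,5}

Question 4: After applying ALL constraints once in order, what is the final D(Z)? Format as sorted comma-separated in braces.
Constraint 1 (W < Y) on D(W)={1,2,3,4,5} D(Y)={2,3,5,6}: no change
Constraint 2 (W < Y) on D(W)={1,2,3,4,5} D(Y)={2,3,5,6}: no change
Constraint 3 (W != Z) on D(W)={1,2,3,4,5} D(Z)={1,2,3,5,6}: no change
Constraint 4 (W != Y) on D(W)={1,2,3,4,5} D(Y)={2,3,5,6}: no change
So after all 4 constraints: D(Z) = {1,2,3,5,6}

Answer: {1,2,3,5,6}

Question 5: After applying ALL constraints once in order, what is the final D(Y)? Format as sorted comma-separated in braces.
Answer: {2,3,5,6}

Derivation:
Constraint 1 (W < Y) on D(W)={1,2,3,4,5} D(Y)={2,3,5,6}: no change
Constraint 2 (W < Y) on D(W)={1,2,3,4,5} D(Y)={2,3,5,6}: no change
Constraint 3 (W != Z) on D(W)={1,2,3,4,5} D(Z)={1,2,3,5,6}: no change
Constraint 4 (W != Y) on D(W)={1,2,3,4,5} D(Y)={2,3,5,6}: no change
So after all 4 constraints: D(Y) = {2,3,5,6}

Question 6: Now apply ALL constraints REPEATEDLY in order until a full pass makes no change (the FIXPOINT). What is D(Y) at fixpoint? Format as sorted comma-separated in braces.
Answer: {2,3,5,6}

Derivation:
pass 0 (initial): D(Y)={2,3,5,6}
pass 1: no change
Fixpoint after 1 passes: D(Y) = {2,3,5,6}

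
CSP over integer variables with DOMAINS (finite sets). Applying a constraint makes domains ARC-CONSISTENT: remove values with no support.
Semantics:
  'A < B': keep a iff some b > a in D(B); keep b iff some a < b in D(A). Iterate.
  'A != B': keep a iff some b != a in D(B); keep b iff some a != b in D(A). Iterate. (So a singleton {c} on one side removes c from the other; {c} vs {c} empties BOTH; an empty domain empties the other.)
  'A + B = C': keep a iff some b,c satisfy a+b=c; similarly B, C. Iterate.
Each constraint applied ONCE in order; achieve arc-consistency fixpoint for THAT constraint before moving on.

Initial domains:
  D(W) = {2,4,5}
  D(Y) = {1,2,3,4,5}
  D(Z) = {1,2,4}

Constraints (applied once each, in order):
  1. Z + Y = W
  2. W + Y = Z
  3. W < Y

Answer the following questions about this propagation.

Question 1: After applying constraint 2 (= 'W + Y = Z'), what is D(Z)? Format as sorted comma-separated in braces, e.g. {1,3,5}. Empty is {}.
Constraint 1 (Z + Y = W) on D(Z)={1,2,4} D(Y)={1,2,3,4,5} D(W)={2,4,5}: Y {1,2,3,4,5}->{1,2,3,4}
Constraint 2 (W + Y = Z) on D(W)={2,4,5} D(Y)={1,2,3,4} D(Z)={1,2,4}: W {2,4,5}->{2}; Y {1,2,3,4}->{2}; Z {1,2,4}->{4}
So after constraint 2: D(Z) = {4}

Answer: {4}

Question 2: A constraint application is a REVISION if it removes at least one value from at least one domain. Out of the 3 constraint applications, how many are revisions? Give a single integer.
Constraint 1 (Z + Y = W) on D(Z)={1,2,4} D(Y)={1,2,3,4,5} D(W)={2,4,5}: Y {1,2,3,4,5}->{1,2,3,4} => REVISION
Constraint 2 (W + Y = Z) on D(W)={2,4,5} D(Y)={1,2,3,4} D(Z)={1,2,4}: W {2,4,5}->{2}; Y {1,2,3,4}->{2}; Z {1,2,4}->{4} => REVISION
Constraint 3 (W < Y) on D(W)={2} D(Y)={2}: W {2}->{}; Y {2}->{} => REVISION
Total revisions = 3

Answer: 3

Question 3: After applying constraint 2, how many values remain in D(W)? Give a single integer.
Constraint 1 (Z + Y = W) on D(Z)={1,2,4} D(Y)={1,2,3,4,5} D(W)={2,4,5}: Y {1,2,3,4,5}->{1,2,3,4}
Constraint 2 (W + Y = Z) on D(W)={2,4,5} D(Y)={1,2,3,4} D(Z)={1,2,4}: W {2,4,5}->{2}; Y {1,2,3,4}->{2}; Z {1,2,4}->{4}
So after constraint 2: D(W)={2}, size = 1

Answer: 1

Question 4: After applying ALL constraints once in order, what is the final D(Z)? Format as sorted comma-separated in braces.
Answer: {4}

Derivation:
Constraint 1 (Z + Y = W) on D(Z)={1,2,4} D(Y)={1,2,3,4,5} D(W)={2,4,5}: Y {1,2,3,4,5}->{1,2,3,4}
Constraint 2 (W + Y = Z) on D(W)={2,4,5} D(Y)={1,2,3,4} D(Z)={1,2,4}: W {2,4,5}->{2}; Y {1,2,3,4}->{2}; Z {1,2,4}->{4}
Constraint 3 (W < Y) on D(W)={2} D(Y)={2}: W {2}->{}; Y {2}->{}
So after all 3 constraints: D(Z) = {4}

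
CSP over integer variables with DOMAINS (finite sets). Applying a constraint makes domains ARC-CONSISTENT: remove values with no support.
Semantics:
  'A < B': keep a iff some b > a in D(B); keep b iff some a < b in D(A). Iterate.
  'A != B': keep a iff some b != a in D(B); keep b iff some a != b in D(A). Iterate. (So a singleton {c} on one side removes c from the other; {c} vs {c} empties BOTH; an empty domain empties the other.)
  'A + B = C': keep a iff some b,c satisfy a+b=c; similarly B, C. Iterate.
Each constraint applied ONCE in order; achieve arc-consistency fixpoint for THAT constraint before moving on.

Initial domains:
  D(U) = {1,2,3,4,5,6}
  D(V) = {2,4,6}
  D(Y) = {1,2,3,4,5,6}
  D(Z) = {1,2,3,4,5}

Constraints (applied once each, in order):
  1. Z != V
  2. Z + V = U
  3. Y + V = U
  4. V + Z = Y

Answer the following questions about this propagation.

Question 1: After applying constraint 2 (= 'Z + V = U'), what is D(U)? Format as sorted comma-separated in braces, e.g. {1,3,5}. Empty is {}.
Answer: {3,4,5,6}

Derivation:
Constraint 1 (Z != V) on D(Z)={1,2,3,4,5} D(V)={2,4,6}: no change
Constraint 2 (Z + V = U) on D(Z)={1,2,3,4,5} D(V)={2,4,6} D(U)={1,2,3,4,5,6}: Z {1,2,3,4,5}->{1,2,3,4}; V {2,4,6}->{2,4}; U {1,2,3,4,5,6}->{3,4,5,6}
So after constraint 2: D(U) = {3,4,5,6}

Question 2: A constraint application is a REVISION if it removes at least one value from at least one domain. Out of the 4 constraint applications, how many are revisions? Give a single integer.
Constraint 1 (Z != V) on D(Z)={1,2,3,4,5} D(V)={2,4,6}: no change => not a revision
Constraint 2 (Z + V = U) on D(Z)={1,2,3,4,5} D(V)={2,4,6} D(U)={1,2,3,4,5,6}: Z {1,2,3,4,5}->{1,2,3,4}; V {2,4,6}->{2,4}; U {1,2,3,4,5,6}->{3,4,5,6} => REVISION
Constraint 3 (Y + V = U) on D(Y)={1,2,3,4,5,6} D(V)={2,4} D(U)={3,4,5,6}: Y {1,2,3,4,5,6}->{1,2,3,4} => REVISION
Constraint 4 (V + Z = Y) on D(V)={2,4} D(Z)={1,2,3,4} D(Y)={1,2,3,4}: V {2,4}->{2}; Z {1,2,3,4}->{1,2}; Y {1,2,3,4}->{3,4} => REVISION
Total revisions = 3

Answer: 3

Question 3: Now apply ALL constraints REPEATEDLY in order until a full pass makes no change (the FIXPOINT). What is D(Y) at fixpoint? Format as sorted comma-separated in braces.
pass 0 (initial): D(Y)={1,2,3,4,5,6}
pass 1: U {1,2,3,4,5,6}->{3,4,5,6}; V {2,4,6}->{2}; Y {1,2,3,4,5,6}->{3,4}; Z {1,2,3,4,5}->{1,2}
pass 2: U {3,4,5,6}->{}; V {2}->{}; Y {3,4}->{}; Z {1,2}->{}
pass 3: no change
Fixpoint after 3 passes: D(Y) = {}

Answer: {}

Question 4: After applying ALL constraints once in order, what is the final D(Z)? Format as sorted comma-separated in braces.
Constraint 1 (Z != V) on D(Z)={1,2,3,4,5} D(V)={2,4,6}: no change
Constraint 2 (Z + V = U) on D(Z)={1,2,3,4,5} D(V)={2,4,6} D(U)={1,2,3,4,5,6}: Z {1,2,3,4,5}->{1,2,3,4}; V {2,4,6}->{2,4}; U {1,2,3,4,5,6}->{3,4,5,6}
Constraint 3 (Y + V = U) on D(Y)={1,2,3,4,5,6} D(V)={2,4} D(U)={3,4,5,6}: Y {1,2,3,4,5,6}->{1,2,3,4}
Constraint 4 (V + Z = Y) on D(V)={2,4} D(Z)={1,2,3,4} D(Y)={1,2,3,4}: V {2,4}->{2}; Z {1,2,3,4}->{1,2}; Y {1,2,3,4}->{3,4}
So after all 4 constraints: D(Z) = {1,2}

Answer: {1,2}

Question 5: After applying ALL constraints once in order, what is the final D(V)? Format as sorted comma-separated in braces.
Constraint 1 (Z != V) on D(Z)={1,2,3,4,5} D(V)={2,4,6}: no change
Constraint 2 (Z + V = U) on D(Z)={1,2,3,4,5} D(V)={2,4,6} D(U)={1,2,3,4,5,6}: Z {1,2,3,4,5}->{1,2,3,4}; V {2,4,6}->{2,4}; U {1,2,3,4,5,6}->{3,4,5,6}
Constraint 3 (Y + V = U) on D(Y)={1,2,3,4,5,6} D(V)={2,4} D(U)={3,4,5,6}: Y {1,2,3,4,5,6}->{1,2,3,4}
Constraint 4 (V + Z = Y) on D(V)={2,4} D(Z)={1,2,3,4} D(Y)={1,2,3,4}: V {2,4}->{2}; Z {1,2,3,4}->{1,2}; Y {1,2,3,4}->{3,4}
So after all 4 constraints: D(V) = {2}

Answer: {2}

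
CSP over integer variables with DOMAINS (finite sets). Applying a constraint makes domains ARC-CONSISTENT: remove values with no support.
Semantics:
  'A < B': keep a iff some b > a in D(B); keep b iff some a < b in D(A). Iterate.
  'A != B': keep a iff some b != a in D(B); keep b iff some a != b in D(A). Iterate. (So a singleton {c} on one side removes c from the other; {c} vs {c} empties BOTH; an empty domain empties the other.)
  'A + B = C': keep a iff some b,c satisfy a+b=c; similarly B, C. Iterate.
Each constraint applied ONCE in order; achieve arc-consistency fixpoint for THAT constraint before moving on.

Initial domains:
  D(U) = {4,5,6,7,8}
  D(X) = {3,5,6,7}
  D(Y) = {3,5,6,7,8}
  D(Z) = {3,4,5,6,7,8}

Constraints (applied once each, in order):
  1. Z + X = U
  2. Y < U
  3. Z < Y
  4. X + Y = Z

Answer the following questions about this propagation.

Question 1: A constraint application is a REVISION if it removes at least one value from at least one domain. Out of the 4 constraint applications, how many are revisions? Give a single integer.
Answer: 4

Derivation:
Constraint 1 (Z + X = U) on D(Z)={3,4,5,6,7,8} D(X)={3,5,6,7} D(U)={4,5,6,7,8}: Z {3,4,5,6,7,8}->{3,4,5}; X {3,5,6,7}->{3,5}; U {4,5,6,7,8}->{6,7,8} => REVISION
Constraint 2 (Y < U) on D(Y)={3,5,6,7,8} D(U)={6,7,8}: Y {3,5,6,7,8}->{3,5,6,7} => REVISION
Constraint 3 (Z < Y) on D(Z)={3,4,5} D(Y)={3,5,6,7}: Y {3,5,6,7}->{5,6,7} => REVISION
Constraint 4 (X + Y = Z) on D(X)={3,5} D(Y)={5,6,7} D(Z)={3,4,5}: X {3,5}->{}; Y {5,6,7}->{}; Z {3,4,5}->{} => REVISION
Total revisions = 4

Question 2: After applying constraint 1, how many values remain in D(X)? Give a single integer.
Answer: 2

Derivation:
Constraint 1 (Z + X = U) on D(Z)={3,4,5,6,7,8} D(X)={3,5,6,7} D(U)={4,5,6,7,8}: Z {3,4,5,6,7,8}->{3,4,5}; X {3,5,6,7}->{3,5}; U {4,5,6,7,8}->{6,7,8}
So after constraint 1: D(X)={3,5}, size = 2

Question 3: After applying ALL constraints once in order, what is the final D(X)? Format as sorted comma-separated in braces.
Constraint 1 (Z + X = U) on D(Z)={3,4,5,6,7,8} D(X)={3,5,6,7} D(U)={4,5,6,7,8}: Z {3,4,5,6,7,8}->{3,4,5}; X {3,5,6,7}->{3,5}; U {4,5,6,7,8}->{6,7,8}
Constraint 2 (Y < U) on D(Y)={3,5,6,7,8} D(U)={6,7,8}: Y {3,5,6,7,8}->{3,5,6,7}
Constraint 3 (Z < Y) on D(Z)={3,4,5} D(Y)={3,5,6,7}: Y {3,5,6,7}->{5,6,7}
Constraint 4 (X + Y = Z) on D(X)={3,5} D(Y)={5,6,7} D(Z)={3,4,5}: X {3,5}->{}; Y {5,6,7}->{}; Z {3,4,5}->{}
So after all 4 constraints: D(X) = {}

Answer: {}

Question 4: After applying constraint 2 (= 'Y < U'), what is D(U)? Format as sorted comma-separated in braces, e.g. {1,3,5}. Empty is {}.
Constraint 1 (Z + X = U) on D(Z)={3,4,5,6,7,8} D(X)={3,5,6,7} D(U)={4,5,6,7,8}: Z {3,4,5,6,7,8}->{3,4,5}; X {3,5,6,7}->{3,5}; U {4,5,6,7,8}->{6,7,8}
Constraint 2 (Y < U) on D(Y)={3,5,6,7,8} D(U)={6,7,8}: Y {3,5,6,7,8}->{3,5,6,7}
So after constraint 2: D(U) = {6,7,8}

Answer: {6,7,8}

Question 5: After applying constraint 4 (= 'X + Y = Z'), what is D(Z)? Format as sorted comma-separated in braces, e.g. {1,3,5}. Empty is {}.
Constraint 1 (Z + X = U) on D(Z)={3,4,5,6,7,8} D(X)={3,5,6,7} D(U)={4,5,6,7,8}: Z {3,4,5,6,7,8}->{3,4,5}; X {3,5,6,7}->{3,5}; U {4,5,6,7,8}->{6,7,8}
Constraint 2 (Y < U) on D(Y)={3,5,6,7,8} D(U)={6,7,8}: Y {3,5,6,7,8}->{3,5,6,7}
Constraint 3 (Z < Y) on D(Z)={3,4,5} D(Y)={3,5,6,7}: Y {3,5,6,7}->{5,6,7}
Constraint 4 (X + Y = Z) on D(X)={3,5} D(Y)={5,6,7} D(Z)={3,4,5}: X {3,5}->{}; Y {5,6,7}->{}; Z {3,4,5}->{}
So after constraint 4: D(Z) = {}

Answer: {}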